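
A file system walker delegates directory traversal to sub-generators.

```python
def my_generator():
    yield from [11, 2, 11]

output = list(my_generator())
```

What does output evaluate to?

Step 1: yield from delegates to the iterable, yielding each element.
Step 2: Collected values: [11, 2, 11].
Therefore output = [11, 2, 11].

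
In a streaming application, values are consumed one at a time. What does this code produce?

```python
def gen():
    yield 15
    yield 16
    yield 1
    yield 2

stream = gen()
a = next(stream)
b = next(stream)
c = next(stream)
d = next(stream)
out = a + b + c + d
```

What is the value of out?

Step 1: Create generator and consume all values:
  a = next(stream) = 15
  b = next(stream) = 16
  c = next(stream) = 1
  d = next(stream) = 2
Step 2: out = 15 + 16 + 1 + 2 = 34.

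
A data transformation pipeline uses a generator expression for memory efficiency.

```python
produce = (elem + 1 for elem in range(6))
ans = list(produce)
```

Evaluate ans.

Step 1: For each elem in range(6), compute elem+1:
  elem=0: 0+1 = 1
  elem=1: 1+1 = 2
  elem=2: 2+1 = 3
  elem=3: 3+1 = 4
  elem=4: 4+1 = 5
  elem=5: 5+1 = 6
Therefore ans = [1, 2, 3, 4, 5, 6].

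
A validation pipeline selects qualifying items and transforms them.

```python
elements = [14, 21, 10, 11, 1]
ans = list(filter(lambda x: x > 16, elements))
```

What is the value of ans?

Step 1: Filter elements > 16:
  14: removed
  21: kept
  10: removed
  11: removed
  1: removed
Therefore ans = [21].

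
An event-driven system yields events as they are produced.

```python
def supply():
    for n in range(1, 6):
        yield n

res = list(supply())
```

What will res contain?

Step 1: The generator yields each value from range(1, 6).
Step 2: list() consumes all yields: [1, 2, 3, 4, 5].
Therefore res = [1, 2, 3, 4, 5].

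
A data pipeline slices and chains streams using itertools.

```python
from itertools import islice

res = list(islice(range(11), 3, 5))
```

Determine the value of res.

Step 1: islice(range(11), 3, 5) takes elements at indices [3, 5).
Step 2: Elements: [3, 4].
Therefore res = [3, 4].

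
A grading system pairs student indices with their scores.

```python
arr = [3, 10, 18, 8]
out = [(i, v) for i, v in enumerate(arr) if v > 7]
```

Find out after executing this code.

Step 1: Filter enumerate([3, 10, 18, 8]) keeping v > 7:
  (0, 3): 3 <= 7, excluded
  (1, 10): 10 > 7, included
  (2, 18): 18 > 7, included
  (3, 8): 8 > 7, included
Therefore out = [(1, 10), (2, 18), (3, 8)].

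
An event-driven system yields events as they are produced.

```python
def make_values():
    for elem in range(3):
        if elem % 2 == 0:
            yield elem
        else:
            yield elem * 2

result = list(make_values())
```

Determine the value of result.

Step 1: For each elem in range(3), yield elem if even, else elem*2:
  elem=0 (even): yield 0
  elem=1 (odd): yield 1*2 = 2
  elem=2 (even): yield 2
Therefore result = [0, 2, 2].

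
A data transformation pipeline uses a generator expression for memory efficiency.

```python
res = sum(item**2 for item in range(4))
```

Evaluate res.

Step 1: Compute item**2 for each item in range(4):
  item=0: 0**2 = 0
  item=1: 1**2 = 1
  item=2: 2**2 = 4
  item=3: 3**2 = 9
Step 2: sum = 0 + 1 + 4 + 9 = 14.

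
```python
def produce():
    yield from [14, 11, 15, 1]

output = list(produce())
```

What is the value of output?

Step 1: yield from delegates to the iterable, yielding each element.
Step 2: Collected values: [14, 11, 15, 1].
Therefore output = [14, 11, 15, 1].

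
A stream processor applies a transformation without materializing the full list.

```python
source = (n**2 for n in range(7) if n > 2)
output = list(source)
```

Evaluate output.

Step 1: For range(7), keep n > 2, then square:
  n=0: 0 <= 2, excluded
  n=1: 1 <= 2, excluded
  n=2: 2 <= 2, excluded
  n=3: 3 > 2, yield 3**2 = 9
  n=4: 4 > 2, yield 4**2 = 16
  n=5: 5 > 2, yield 5**2 = 25
  n=6: 6 > 2, yield 6**2 = 36
Therefore output = [9, 16, 25, 36].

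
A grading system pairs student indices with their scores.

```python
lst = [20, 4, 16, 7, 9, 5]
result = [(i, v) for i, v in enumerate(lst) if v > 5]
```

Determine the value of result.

Step 1: Filter enumerate([20, 4, 16, 7, 9, 5]) keeping v > 5:
  (0, 20): 20 > 5, included
  (1, 4): 4 <= 5, excluded
  (2, 16): 16 > 5, included
  (3, 7): 7 > 5, included
  (4, 9): 9 > 5, included
  (5, 5): 5 <= 5, excluded
Therefore result = [(0, 20), (2, 16), (3, 7), (4, 9)].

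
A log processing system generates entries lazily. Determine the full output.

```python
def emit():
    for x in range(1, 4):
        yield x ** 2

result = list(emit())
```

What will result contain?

Step 1: For each x in range(1, 4), yield x**2:
  x=1: yield 1**2 = 1
  x=2: yield 2**2 = 4
  x=3: yield 3**2 = 9
Therefore result = [1, 4, 9].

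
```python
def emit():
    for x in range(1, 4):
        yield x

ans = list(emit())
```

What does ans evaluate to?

Step 1: The generator yields each value from range(1, 4).
Step 2: list() consumes all yields: [1, 2, 3].
Therefore ans = [1, 2, 3].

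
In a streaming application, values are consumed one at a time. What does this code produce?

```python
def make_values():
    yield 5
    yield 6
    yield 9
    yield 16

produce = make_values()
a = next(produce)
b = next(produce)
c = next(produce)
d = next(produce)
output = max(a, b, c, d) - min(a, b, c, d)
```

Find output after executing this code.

Step 1: Create generator and consume all values:
  a = next(produce) = 5
  b = next(produce) = 6
  c = next(produce) = 9
  d = next(produce) = 16
Step 2: max = 16, min = 5, output = 16 - 5 = 11.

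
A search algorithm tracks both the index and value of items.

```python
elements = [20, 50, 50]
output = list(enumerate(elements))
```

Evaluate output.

Step 1: enumerate pairs each element with its index:
  (0, 20)
  (1, 50)
  (2, 50)
Therefore output = [(0, 20), (1, 50), (2, 50)].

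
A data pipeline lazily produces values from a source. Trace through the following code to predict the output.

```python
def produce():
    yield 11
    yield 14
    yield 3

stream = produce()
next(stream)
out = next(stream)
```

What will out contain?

Step 1: produce() creates a generator.
Step 2: next(stream) yields 11 (consumed and discarded).
Step 3: next(stream) yields 14, assigned to out.
Therefore out = 14.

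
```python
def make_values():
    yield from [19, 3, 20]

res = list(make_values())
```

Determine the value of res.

Step 1: yield from delegates to the iterable, yielding each element.
Step 2: Collected values: [19, 3, 20].
Therefore res = [19, 3, 20].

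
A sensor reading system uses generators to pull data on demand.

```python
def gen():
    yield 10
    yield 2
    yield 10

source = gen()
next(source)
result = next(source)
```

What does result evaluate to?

Step 1: gen() creates a generator.
Step 2: next(source) yields 10 (consumed and discarded).
Step 3: next(source) yields 2, assigned to result.
Therefore result = 2.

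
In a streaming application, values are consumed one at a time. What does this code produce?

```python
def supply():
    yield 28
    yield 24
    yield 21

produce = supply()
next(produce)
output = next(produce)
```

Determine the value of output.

Step 1: supply() creates a generator.
Step 2: next(produce) yields 28 (consumed and discarded).
Step 3: next(produce) yields 24, assigned to output.
Therefore output = 24.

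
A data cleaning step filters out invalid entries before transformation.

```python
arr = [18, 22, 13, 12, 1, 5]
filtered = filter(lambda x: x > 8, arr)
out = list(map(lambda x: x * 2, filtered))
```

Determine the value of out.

Step 1: Filter arr for elements > 8:
  18: kept
  22: kept
  13: kept
  12: kept
  1: removed
  5: removed
Step 2: Map x * 2 on filtered [18, 22, 13, 12]:
  18 -> 36
  22 -> 44
  13 -> 26
  12 -> 24
Therefore out = [36, 44, 26, 24].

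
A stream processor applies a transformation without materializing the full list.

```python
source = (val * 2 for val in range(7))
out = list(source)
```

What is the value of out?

Step 1: For each val in range(7), compute val*2:
  val=0: 0*2 = 0
  val=1: 1*2 = 2
  val=2: 2*2 = 4
  val=3: 3*2 = 6
  val=4: 4*2 = 8
  val=5: 5*2 = 10
  val=6: 6*2 = 12
Therefore out = [0, 2, 4, 6, 8, 10, 12].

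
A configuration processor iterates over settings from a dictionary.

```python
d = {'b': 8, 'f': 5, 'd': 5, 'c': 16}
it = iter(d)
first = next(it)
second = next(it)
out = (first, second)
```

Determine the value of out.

Step 1: iter(d) iterates over keys: ['b', 'f', 'd', 'c'].
Step 2: first = next(it) = 'b', second = next(it) = 'f'.
Therefore out = ('b', 'f').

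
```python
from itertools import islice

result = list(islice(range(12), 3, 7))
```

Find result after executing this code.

Step 1: islice(range(12), 3, 7) takes elements at indices [3, 7).
Step 2: Elements: [3, 4, 5, 6].
Therefore result = [3, 4, 5, 6].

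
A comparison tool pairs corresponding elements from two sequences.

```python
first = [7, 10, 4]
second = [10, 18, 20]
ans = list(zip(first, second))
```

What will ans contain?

Step 1: zip pairs elements at same index:
  Index 0: (7, 10)
  Index 1: (10, 18)
  Index 2: (4, 20)
Therefore ans = [(7, 10), (10, 18), (4, 20)].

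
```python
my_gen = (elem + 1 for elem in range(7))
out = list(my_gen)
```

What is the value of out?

Step 1: For each elem in range(7), compute elem+1:
  elem=0: 0+1 = 1
  elem=1: 1+1 = 2
  elem=2: 2+1 = 3
  elem=3: 3+1 = 4
  elem=4: 4+1 = 5
  elem=5: 5+1 = 6
  elem=6: 6+1 = 7
Therefore out = [1, 2, 3, 4, 5, 6, 7].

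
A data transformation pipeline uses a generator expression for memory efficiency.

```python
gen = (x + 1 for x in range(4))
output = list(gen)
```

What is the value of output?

Step 1: For each x in range(4), compute x+1:
  x=0: 0+1 = 1
  x=1: 1+1 = 2
  x=2: 2+1 = 3
  x=3: 3+1 = 4
Therefore output = [1, 2, 3, 4].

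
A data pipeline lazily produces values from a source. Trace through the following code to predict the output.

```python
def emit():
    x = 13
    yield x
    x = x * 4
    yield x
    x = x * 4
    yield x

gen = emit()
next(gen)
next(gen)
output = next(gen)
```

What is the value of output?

Step 1: Trace through generator execution:
  Yield 1: x starts at 13, yield 13
  Yield 2: x = 13 * 4 = 52, yield 52
  Yield 3: x = 52 * 4 = 208, yield 208
Step 2: First next() gets 13, second next() gets the second value, third next() yields 208.
Therefore output = 208.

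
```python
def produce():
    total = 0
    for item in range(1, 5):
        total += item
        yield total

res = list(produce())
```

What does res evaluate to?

Step 1: Generator accumulates running sum:
  item=1: total = 1, yield 1
  item=2: total = 3, yield 3
  item=3: total = 6, yield 6
  item=4: total = 10, yield 10
Therefore res = [1, 3, 6, 10].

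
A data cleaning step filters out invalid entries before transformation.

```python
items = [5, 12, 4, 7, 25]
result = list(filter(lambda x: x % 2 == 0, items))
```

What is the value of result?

Step 1: Filter elements divisible by 2:
  5 % 2 = 1: removed
  12 % 2 = 0: kept
  4 % 2 = 0: kept
  7 % 2 = 1: removed
  25 % 2 = 1: removed
Therefore result = [12, 4].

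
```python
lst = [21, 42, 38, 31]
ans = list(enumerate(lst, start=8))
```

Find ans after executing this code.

Step 1: enumerate with start=8:
  (8, 21)
  (9, 42)
  (10, 38)
  (11, 31)
Therefore ans = [(8, 21), (9, 42), (10, 38), (11, 31)].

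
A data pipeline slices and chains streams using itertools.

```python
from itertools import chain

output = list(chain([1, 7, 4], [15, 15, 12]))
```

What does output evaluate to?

Step 1: chain() concatenates iterables: [1, 7, 4] + [15, 15, 12].
Therefore output = [1, 7, 4, 15, 15, 12].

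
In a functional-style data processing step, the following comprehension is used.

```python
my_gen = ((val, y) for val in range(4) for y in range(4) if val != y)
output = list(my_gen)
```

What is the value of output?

Step 1: Nested generator over range(4) x range(4) where val != y:
  (0, 0): excluded (val == y)
  (0, 1): included
  (0, 2): included
  (0, 3): included
  (1, 0): included
  (1, 1): excluded (val == y)
  (1, 2): included
  (1, 3): included
  (2, 0): included
  (2, 1): included
  (2, 2): excluded (val == y)
  (2, 3): included
  (3, 0): included
  (3, 1): included
  (3, 2): included
  (3, 3): excluded (val == y)
Therefore output = [(0, 1), (0, 2), (0, 3), (1, 0), (1, 2), (1, 3), (2, 0), (2, 1), (2, 3), (3, 0), (3, 1), (3, 2)].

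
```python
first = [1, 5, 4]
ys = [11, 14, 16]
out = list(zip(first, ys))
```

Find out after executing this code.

Step 1: zip pairs elements at same index:
  Index 0: (1, 11)
  Index 1: (5, 14)
  Index 2: (4, 16)
Therefore out = [(1, 11), (5, 14), (4, 16)].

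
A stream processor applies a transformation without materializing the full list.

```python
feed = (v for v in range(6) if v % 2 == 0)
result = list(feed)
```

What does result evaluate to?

Step 1: Filter range(6) keeping only even values:
  v=0: even, included
  v=1: odd, excluded
  v=2: even, included
  v=3: odd, excluded
  v=4: even, included
  v=5: odd, excluded
Therefore result = [0, 2, 4].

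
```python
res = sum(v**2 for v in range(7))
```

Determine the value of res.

Step 1: Compute v**2 for each v in range(7):
  v=0: 0**2 = 0
  v=1: 1**2 = 1
  v=2: 2**2 = 4
  v=3: 3**2 = 9
  v=4: 4**2 = 16
  v=5: 5**2 = 25
  v=6: 6**2 = 36
Step 2: sum = 0 + 1 + 4 + 9 + 16 + 25 + 36 = 91.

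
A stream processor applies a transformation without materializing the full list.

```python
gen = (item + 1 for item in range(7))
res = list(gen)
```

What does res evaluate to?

Step 1: For each item in range(7), compute item+1:
  item=0: 0+1 = 1
  item=1: 1+1 = 2
  item=2: 2+1 = 3
  item=3: 3+1 = 4
  item=4: 4+1 = 5
  item=5: 5+1 = 6
  item=6: 6+1 = 7
Therefore res = [1, 2, 3, 4, 5, 6, 7].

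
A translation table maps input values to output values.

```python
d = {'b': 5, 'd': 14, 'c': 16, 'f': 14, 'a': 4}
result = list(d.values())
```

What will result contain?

Step 1: d.values() returns the dictionary values in insertion order.
Therefore result = [5, 14, 16, 14, 4].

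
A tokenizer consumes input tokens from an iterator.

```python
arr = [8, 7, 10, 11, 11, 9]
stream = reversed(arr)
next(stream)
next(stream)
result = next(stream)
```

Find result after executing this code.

Step 1: reversed([8, 7, 10, 11, 11, 9]) gives iterator: [9, 11, 11, 10, 7, 8].
Step 2: First next() = 9, second next() = 11.
Step 3: Third next() = 11.
Therefore result = 11.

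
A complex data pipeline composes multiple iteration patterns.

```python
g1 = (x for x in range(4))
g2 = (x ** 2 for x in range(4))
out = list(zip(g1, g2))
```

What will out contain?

Step 1: g1 produces [0, 1, 2, 3].
Step 2: g2 produces [0, 1, 4, 9].
Step 3: zip pairs them: [(0, 0), (1, 1), (2, 4), (3, 9)].
Therefore out = [(0, 0), (1, 1), (2, 4), (3, 9)].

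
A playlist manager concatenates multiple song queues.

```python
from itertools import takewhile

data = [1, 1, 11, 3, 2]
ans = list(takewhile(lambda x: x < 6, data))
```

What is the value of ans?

Step 1: takewhile stops at first element >= 6:
  1 < 6: take
  1 < 6: take
  11 >= 6: stop
Therefore ans = [1, 1].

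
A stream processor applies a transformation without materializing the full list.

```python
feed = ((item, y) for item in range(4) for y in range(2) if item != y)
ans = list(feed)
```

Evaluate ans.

Step 1: Nested generator over range(4) x range(2) where item != y:
  (0, 0): excluded (item == y)
  (0, 1): included
  (1, 0): included
  (1, 1): excluded (item == y)
  (2, 0): included
  (2, 1): included
  (3, 0): included
  (3, 1): included
Therefore ans = [(0, 1), (1, 0), (2, 0), (2, 1), (3, 0), (3, 1)].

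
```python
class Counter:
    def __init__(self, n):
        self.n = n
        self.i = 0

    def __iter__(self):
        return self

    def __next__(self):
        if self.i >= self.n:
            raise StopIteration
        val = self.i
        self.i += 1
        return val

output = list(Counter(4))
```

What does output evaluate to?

Step 1: Counter(4) creates an iterator counting 0 to 3.
Step 2: list() consumes all values: [0, 1, 2, 3].
Therefore output = [0, 1, 2, 3].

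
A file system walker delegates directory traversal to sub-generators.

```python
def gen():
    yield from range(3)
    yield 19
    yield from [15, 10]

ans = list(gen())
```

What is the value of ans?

Step 1: Trace yields in order:
  yield 0
  yield 1
  yield 2
  yield 19
  yield 15
  yield 10
Therefore ans = [0, 1, 2, 19, 15, 10].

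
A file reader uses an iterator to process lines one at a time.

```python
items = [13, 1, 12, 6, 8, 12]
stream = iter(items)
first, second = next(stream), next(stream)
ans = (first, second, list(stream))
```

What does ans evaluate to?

Step 1: Create iterator over [13, 1, 12, 6, 8, 12].
Step 2: first = 13, second = 1.
Step 3: Remaining elements: [12, 6, 8, 12].
Therefore ans = (13, 1, [12, 6, 8, 12]).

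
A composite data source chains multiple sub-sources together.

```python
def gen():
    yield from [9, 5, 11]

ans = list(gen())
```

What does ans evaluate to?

Step 1: yield from delegates to the iterable, yielding each element.
Step 2: Collected values: [9, 5, 11].
Therefore ans = [9, 5, 11].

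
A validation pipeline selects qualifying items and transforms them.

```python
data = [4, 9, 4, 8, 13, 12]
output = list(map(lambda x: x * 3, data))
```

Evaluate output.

Step 1: Apply lambda x: x * 3 to each element:
  4 -> 12
  9 -> 27
  4 -> 12
  8 -> 24
  13 -> 39
  12 -> 36
Therefore output = [12, 27, 12, 24, 39, 36].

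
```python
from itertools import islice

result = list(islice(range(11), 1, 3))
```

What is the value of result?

Step 1: islice(range(11), 1, 3) takes elements at indices [1, 3).
Step 2: Elements: [1, 2].
Therefore result = [1, 2].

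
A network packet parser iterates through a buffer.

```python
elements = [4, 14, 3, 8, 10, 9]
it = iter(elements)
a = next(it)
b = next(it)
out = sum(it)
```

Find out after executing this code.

Step 1: Create iterator over [4, 14, 3, 8, 10, 9].
Step 2: a = next() = 4, b = next() = 14.
Step 3: sum() of remaining [3, 8, 10, 9] = 30.
Therefore out = 30.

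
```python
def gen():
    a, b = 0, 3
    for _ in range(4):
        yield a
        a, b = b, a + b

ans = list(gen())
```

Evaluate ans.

Step 1: Fibonacci-like sequence starting with a=0, b=3:
  Iteration 1: yield a=0, then a,b = 3,3
  Iteration 2: yield a=3, then a,b = 3,6
  Iteration 3: yield a=3, then a,b = 6,9
  Iteration 4: yield a=6, then a,b = 9,15
Therefore ans = [0, 3, 3, 6].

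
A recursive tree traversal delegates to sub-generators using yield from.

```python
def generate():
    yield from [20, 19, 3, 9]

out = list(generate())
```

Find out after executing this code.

Step 1: yield from delegates to the iterable, yielding each element.
Step 2: Collected values: [20, 19, 3, 9].
Therefore out = [20, 19, 3, 9].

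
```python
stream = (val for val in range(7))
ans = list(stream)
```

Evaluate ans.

Step 1: Generator expression iterates range(7): [0, 1, 2, 3, 4, 5, 6].
Step 2: list() collects all values.
Therefore ans = [0, 1, 2, 3, 4, 5, 6].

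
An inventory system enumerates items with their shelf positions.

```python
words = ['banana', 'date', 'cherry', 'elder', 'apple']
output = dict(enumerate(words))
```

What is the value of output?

Step 1: enumerate pairs indices with words:
  0 -> 'banana'
  1 -> 'date'
  2 -> 'cherry'
  3 -> 'elder'
  4 -> 'apple'
Therefore output = {0: 'banana', 1: 'date', 2: 'cherry', 3: 'elder', 4: 'apple'}.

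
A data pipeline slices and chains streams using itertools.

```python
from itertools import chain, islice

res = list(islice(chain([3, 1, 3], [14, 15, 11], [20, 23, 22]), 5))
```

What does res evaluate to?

Step 1: chain([3, 1, 3], [14, 15, 11], [20, 23, 22]) = [3, 1, 3, 14, 15, 11, 20, 23, 22].
Step 2: islice takes first 5 elements: [3, 1, 3, 14, 15].
Therefore res = [3, 1, 3, 14, 15].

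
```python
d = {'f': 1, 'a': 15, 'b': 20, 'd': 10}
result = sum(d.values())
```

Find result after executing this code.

Step 1: d.values() = [1, 15, 20, 10].
Step 2: sum = 46.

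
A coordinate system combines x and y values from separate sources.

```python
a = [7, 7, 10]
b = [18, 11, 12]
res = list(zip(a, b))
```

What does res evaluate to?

Step 1: zip pairs elements at same index:
  Index 0: (7, 18)
  Index 1: (7, 11)
  Index 2: (10, 12)
Therefore res = [(7, 18), (7, 11), (10, 12)].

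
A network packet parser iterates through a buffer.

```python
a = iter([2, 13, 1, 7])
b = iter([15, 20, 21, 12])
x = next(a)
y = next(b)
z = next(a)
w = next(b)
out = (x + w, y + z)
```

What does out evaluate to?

Step 1: a iterates [2, 13, 1, 7], b iterates [15, 20, 21, 12].
Step 2: x = next(a) = 2, y = next(b) = 15.
Step 3: z = next(a) = 13, w = next(b) = 20.
Step 4: out = (2 + 20, 15 + 13) = (22, 28).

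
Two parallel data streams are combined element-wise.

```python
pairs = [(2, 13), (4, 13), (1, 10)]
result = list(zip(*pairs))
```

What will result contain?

Step 1: zip(*pairs) transposes: unzips [(2, 13), (4, 13), (1, 10)] into separate sequences.
Step 2: First elements: (2, 4, 1), second elements: (13, 13, 10).
Therefore result = [(2, 4, 1), (13, 13, 10)].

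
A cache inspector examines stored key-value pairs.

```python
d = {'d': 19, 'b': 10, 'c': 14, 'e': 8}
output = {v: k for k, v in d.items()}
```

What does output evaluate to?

Step 1: Invert dict (swap keys and values):
  'd': 19 -> 19: 'd'
  'b': 10 -> 10: 'b'
  'c': 14 -> 14: 'c'
  'e': 8 -> 8: 'e'
Therefore output = {19: 'd', 10: 'b', 14: 'c', 8: 'e'}.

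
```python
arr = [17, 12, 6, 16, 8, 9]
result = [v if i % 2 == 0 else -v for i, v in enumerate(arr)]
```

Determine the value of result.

Step 1: For each (i, v), keep v if i is even, negate if odd:
  i=0 (even): keep 17
  i=1 (odd): negate to -12
  i=2 (even): keep 6
  i=3 (odd): negate to -16
  i=4 (even): keep 8
  i=5 (odd): negate to -9
Therefore result = [17, -12, 6, -16, 8, -9].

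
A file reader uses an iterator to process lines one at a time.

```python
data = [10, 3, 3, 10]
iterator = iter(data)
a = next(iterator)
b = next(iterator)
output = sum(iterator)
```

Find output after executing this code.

Step 1: Create iterator over [10, 3, 3, 10].
Step 2: a = next() = 10, b = next() = 3.
Step 3: sum() of remaining [3, 10] = 13.
Therefore output = 13.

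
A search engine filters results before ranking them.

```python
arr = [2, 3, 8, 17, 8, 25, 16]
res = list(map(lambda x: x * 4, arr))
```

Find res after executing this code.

Step 1: Apply lambda x: x * 4 to each element:
  2 -> 8
  3 -> 12
  8 -> 32
  17 -> 68
  8 -> 32
  25 -> 100
  16 -> 64
Therefore res = [8, 12, 32, 68, 32, 100, 64].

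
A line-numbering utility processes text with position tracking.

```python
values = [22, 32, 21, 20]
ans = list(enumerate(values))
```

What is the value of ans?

Step 1: enumerate pairs each element with its index:
  (0, 22)
  (1, 32)
  (2, 21)
  (3, 20)
Therefore ans = [(0, 22), (1, 32), (2, 21), (3, 20)].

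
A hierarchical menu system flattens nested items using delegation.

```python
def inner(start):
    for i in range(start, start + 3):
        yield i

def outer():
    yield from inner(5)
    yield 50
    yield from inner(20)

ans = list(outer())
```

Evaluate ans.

Step 1: outer() delegates to inner(5):
  yield 5
  yield 6
  yield 7
Step 2: yield 50
Step 3: Delegates to inner(20):
  yield 20
  yield 21
  yield 22
Therefore ans = [5, 6, 7, 50, 20, 21, 22].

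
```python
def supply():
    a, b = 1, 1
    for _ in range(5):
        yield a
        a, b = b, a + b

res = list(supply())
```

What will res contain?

Step 1: Fibonacci-like sequence starting with a=1, b=1:
  Iteration 1: yield a=1, then a,b = 1,2
  Iteration 2: yield a=1, then a,b = 2,3
  Iteration 3: yield a=2, then a,b = 3,5
  Iteration 4: yield a=3, then a,b = 5,8
  Iteration 5: yield a=5, then a,b = 8,13
Therefore res = [1, 1, 2, 3, 5].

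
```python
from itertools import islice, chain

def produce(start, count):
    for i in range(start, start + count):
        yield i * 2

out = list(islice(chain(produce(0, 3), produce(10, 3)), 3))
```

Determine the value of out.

Step 1: produce(0, 3) yields [0, 2, 4].
Step 2: produce(10, 3) yields [20, 22, 24].
Step 3: chain concatenates: [0, 2, 4, 20, 22, 24].
Step 4: islice takes first 3: [0, 2, 4].
Therefore out = [0, 2, 4].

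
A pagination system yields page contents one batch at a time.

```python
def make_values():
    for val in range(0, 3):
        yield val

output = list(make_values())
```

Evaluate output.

Step 1: The generator yields each value from range(0, 3).
Step 2: list() consumes all yields: [0, 1, 2].
Therefore output = [0, 1, 2].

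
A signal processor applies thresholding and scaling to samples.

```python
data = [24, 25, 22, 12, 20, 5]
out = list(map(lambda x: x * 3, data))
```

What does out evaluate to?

Step 1: Apply lambda x: x * 3 to each element:
  24 -> 72
  25 -> 75
  22 -> 66
  12 -> 36
  20 -> 60
  5 -> 15
Therefore out = [72, 75, 66, 36, 60, 15].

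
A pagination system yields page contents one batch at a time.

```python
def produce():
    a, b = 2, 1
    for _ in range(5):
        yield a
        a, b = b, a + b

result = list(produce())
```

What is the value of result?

Step 1: Fibonacci-like sequence starting with a=2, b=1:
  Iteration 1: yield a=2, then a,b = 1,3
  Iteration 2: yield a=1, then a,b = 3,4
  Iteration 3: yield a=3, then a,b = 4,7
  Iteration 4: yield a=4, then a,b = 7,11
  Iteration 5: yield a=7, then a,b = 11,18
Therefore result = [2, 1, 3, 4, 7].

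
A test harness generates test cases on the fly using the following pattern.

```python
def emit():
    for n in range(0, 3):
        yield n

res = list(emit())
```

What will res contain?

Step 1: The generator yields each value from range(0, 3).
Step 2: list() consumes all yields: [0, 1, 2].
Therefore res = [0, 1, 2].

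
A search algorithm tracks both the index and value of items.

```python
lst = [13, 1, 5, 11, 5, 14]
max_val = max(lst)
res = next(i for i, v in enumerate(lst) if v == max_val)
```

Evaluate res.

Step 1: max([13, 1, 5, 11, 5, 14]) = 14.
Step 2: Find first index where value == 14:
  Index 0: 13 != 14
  Index 1: 1 != 14
  Index 2: 5 != 14
  Index 3: 11 != 14
  Index 4: 5 != 14
  Index 5: 14 == 14, found!
Therefore res = 5.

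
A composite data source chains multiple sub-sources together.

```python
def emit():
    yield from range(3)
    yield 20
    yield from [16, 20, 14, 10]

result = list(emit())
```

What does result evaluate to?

Step 1: Trace yields in order:
  yield 0
  yield 1
  yield 2
  yield 20
  yield 16
  yield 20
  yield 14
  yield 10
Therefore result = [0, 1, 2, 20, 16, 20, 14, 10].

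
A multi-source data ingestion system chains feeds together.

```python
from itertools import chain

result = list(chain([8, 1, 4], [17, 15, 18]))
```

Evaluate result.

Step 1: chain() concatenates iterables: [8, 1, 4] + [17, 15, 18].
Therefore result = [8, 1, 4, 17, 15, 18].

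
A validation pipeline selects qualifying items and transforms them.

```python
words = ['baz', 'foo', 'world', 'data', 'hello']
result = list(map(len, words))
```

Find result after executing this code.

Step 1: Map len() to each word:
  'baz' -> 3
  'foo' -> 3
  'world' -> 5
  'data' -> 4
  'hello' -> 5
Therefore result = [3, 3, 5, 4, 5].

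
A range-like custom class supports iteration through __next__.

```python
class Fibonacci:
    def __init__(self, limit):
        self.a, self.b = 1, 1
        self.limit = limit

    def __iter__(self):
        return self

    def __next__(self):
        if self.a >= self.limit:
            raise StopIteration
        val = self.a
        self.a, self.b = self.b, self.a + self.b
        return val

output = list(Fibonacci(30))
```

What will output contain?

Step 1: Fibonacci-like sequence (a=1, b=1) until >= 30:
  Yield 1, then a,b = 1,2
  Yield 1, then a,b = 2,3
  Yield 2, then a,b = 3,5
  Yield 3, then a,b = 5,8
  Yield 5, then a,b = 8,13
  Yield 8, then a,b = 13,21
  Yield 13, then a,b = 21,34
  Yield 21, then a,b = 34,55
Step 2: 34 >= 30, stop.
Therefore output = [1, 1, 2, 3, 5, 8, 13, 21].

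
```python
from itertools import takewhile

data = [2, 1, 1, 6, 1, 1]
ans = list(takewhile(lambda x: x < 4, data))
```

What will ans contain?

Step 1: takewhile stops at first element >= 4:
  2 < 4: take
  1 < 4: take
  1 < 4: take
  6 >= 4: stop
Therefore ans = [2, 1, 1].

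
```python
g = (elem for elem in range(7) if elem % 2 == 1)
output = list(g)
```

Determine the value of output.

Step 1: Filter range(7) keeping only odd values:
  elem=0: even, excluded
  elem=1: odd, included
  elem=2: even, excluded
  elem=3: odd, included
  elem=4: even, excluded
  elem=5: odd, included
  elem=6: even, excluded
Therefore output = [1, 3, 5].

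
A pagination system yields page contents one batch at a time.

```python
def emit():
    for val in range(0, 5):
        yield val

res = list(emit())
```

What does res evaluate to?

Step 1: The generator yields each value from range(0, 5).
Step 2: list() consumes all yields: [0, 1, 2, 3, 4].
Therefore res = [0, 1, 2, 3, 4].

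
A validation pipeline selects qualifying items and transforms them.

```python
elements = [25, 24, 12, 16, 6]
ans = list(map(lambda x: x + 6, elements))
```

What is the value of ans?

Step 1: Apply lambda x: x + 6 to each element:
  25 -> 31
  24 -> 30
  12 -> 18
  16 -> 22
  6 -> 12
Therefore ans = [31, 30, 18, 22, 12].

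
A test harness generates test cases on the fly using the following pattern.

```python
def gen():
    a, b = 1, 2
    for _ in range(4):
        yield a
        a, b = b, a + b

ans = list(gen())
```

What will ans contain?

Step 1: Fibonacci-like sequence starting with a=1, b=2:
  Iteration 1: yield a=1, then a,b = 2,3
  Iteration 2: yield a=2, then a,b = 3,5
  Iteration 3: yield a=3, then a,b = 5,8
  Iteration 4: yield a=5, then a,b = 8,13
Therefore ans = [1, 2, 3, 5].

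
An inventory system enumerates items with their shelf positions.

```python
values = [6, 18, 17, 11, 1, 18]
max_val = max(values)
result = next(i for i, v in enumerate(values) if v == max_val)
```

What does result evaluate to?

Step 1: max([6, 18, 17, 11, 1, 18]) = 18.
Step 2: Find first index where value == 18:
  Index 0: 6 != 18
  Index 1: 18 == 18, found!
Therefore result = 1.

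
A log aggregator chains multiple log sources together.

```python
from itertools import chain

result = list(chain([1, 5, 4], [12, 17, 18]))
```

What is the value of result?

Step 1: chain() concatenates iterables: [1, 5, 4] + [12, 17, 18].
Therefore result = [1, 5, 4, 12, 17, 18].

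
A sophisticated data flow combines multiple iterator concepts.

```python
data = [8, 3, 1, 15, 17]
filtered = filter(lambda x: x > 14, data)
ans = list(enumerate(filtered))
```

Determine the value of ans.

Step 1: Filter [8, 3, 1, 15, 17] for > 14: [15, 17].
Step 2: enumerate re-indexes from 0: [(0, 15), (1, 17)].
Therefore ans = [(0, 15), (1, 17)].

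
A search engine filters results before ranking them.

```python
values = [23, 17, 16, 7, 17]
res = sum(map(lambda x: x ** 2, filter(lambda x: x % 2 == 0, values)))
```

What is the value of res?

Step 1: Filter even numbers from [23, 17, 16, 7, 17]: [16]
Step 2: Square each: [256]
Step 3: Sum = 256.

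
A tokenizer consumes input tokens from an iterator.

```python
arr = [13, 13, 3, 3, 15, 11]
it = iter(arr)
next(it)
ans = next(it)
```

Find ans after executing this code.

Step 1: Create iterator over [13, 13, 3, 3, 15, 11].
Step 2: next() consumes 13.
Step 3: next() returns 13.
Therefore ans = 13.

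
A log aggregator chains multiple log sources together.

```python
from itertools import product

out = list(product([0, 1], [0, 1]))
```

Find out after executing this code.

Step 1: product([0, 1], [0, 1]) gives all pairs:
  (0, 0)
  (0, 1)
  (1, 0)
  (1, 1)
Therefore out = [(0, 0), (0, 1), (1, 0), (1, 1)].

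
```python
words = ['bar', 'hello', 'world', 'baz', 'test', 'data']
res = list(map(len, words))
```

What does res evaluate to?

Step 1: Map len() to each word:
  'bar' -> 3
  'hello' -> 5
  'world' -> 5
  'baz' -> 3
  'test' -> 4
  'data' -> 4
Therefore res = [3, 5, 5, 3, 4, 4].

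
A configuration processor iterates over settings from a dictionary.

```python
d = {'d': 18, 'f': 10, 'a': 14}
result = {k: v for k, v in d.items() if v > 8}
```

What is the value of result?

Step 1: Filter items where value > 8:
  'd': 18 > 8: kept
  'f': 10 > 8: kept
  'a': 14 > 8: kept
Therefore result = {'d': 18, 'f': 10, 'a': 14}.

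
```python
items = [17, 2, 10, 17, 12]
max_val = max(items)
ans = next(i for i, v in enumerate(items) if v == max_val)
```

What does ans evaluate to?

Step 1: max([17, 2, 10, 17, 12]) = 17.
Step 2: Find first index where value == 17:
  Index 0: 17 == 17, found!
Therefore ans = 0.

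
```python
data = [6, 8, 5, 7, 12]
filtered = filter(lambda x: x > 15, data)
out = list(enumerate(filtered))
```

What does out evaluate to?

Step 1: Filter [6, 8, 5, 7, 12] for > 15: [].
Step 2: enumerate re-indexes from 0: [].
Therefore out = [].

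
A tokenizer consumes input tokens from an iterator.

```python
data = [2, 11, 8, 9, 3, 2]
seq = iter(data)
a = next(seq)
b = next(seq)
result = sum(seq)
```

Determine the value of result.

Step 1: Create iterator over [2, 11, 8, 9, 3, 2].
Step 2: a = next() = 2, b = next() = 11.
Step 3: sum() of remaining [8, 9, 3, 2] = 22.
Therefore result = 22.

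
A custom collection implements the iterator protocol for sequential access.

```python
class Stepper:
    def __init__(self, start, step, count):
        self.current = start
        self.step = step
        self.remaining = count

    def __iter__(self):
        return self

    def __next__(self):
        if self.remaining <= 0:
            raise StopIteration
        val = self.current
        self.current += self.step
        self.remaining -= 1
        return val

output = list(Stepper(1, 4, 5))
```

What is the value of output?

Step 1: Stepper starts at 1, increments by 4, for 5 steps:
  Yield 1, then current += 4
  Yield 5, then current += 4
  Yield 9, then current += 4
  Yield 13, then current += 4
  Yield 17, then current += 4
Therefore output = [1, 5, 9, 13, 17].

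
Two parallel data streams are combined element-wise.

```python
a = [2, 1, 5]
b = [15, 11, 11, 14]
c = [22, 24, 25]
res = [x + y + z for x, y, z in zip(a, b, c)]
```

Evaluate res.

Step 1: zip three lists (truncates to shortest, len=3):
  2 + 15 + 22 = 39
  1 + 11 + 24 = 36
  5 + 11 + 25 = 41
Therefore res = [39, 36, 41].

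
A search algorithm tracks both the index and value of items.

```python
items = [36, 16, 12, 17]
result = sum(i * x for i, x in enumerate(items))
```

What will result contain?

Step 1: Compute i * x for each (i, x) in enumerate([36, 16, 12, 17]):
  i=0, x=36: 0*36 = 0
  i=1, x=16: 1*16 = 16
  i=2, x=12: 2*12 = 24
  i=3, x=17: 3*17 = 51
Step 2: sum = 0 + 16 + 24 + 51 = 91.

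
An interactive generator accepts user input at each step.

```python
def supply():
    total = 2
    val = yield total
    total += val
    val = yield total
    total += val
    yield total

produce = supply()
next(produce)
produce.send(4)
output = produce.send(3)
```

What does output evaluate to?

Step 1: next() -> yield total=2.
Step 2: send(4) -> val=4, total = 2+4 = 6, yield 6.
Step 3: send(3) -> val=3, total = 6+3 = 9, yield 9.
Therefore output = 9.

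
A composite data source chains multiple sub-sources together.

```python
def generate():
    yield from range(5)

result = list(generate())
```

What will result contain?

Step 1: yield from delegates to the iterable, yielding each element.
Step 2: Collected values: [0, 1, 2, 3, 4].
Therefore result = [0, 1, 2, 3, 4].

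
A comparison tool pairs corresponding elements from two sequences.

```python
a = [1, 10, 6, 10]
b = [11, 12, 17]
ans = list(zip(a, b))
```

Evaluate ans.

Step 1: zip stops at shortest (len(a)=4, len(b)=3):
  Index 0: (1, 11)
  Index 1: (10, 12)
  Index 2: (6, 17)
Step 2: Last element of a (10) has no pair, dropped.
Therefore ans = [(1, 11), (10, 12), (6, 17)].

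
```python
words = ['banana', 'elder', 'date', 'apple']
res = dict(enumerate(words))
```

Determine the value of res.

Step 1: enumerate pairs indices with words:
  0 -> 'banana'
  1 -> 'elder'
  2 -> 'date'
  3 -> 'apple'
Therefore res = {0: 'banana', 1: 'elder', 2: 'date', 3: 'apple'}.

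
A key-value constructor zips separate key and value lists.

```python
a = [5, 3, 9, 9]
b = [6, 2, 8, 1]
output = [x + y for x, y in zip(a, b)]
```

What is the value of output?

Step 1: Add corresponding elements:
  5 + 6 = 11
  3 + 2 = 5
  9 + 8 = 17
  9 + 1 = 10
Therefore output = [11, 5, 17, 10].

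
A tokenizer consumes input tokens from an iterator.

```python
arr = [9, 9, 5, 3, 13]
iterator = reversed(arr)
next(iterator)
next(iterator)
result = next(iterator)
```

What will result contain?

Step 1: reversed([9, 9, 5, 3, 13]) gives iterator: [13, 3, 5, 9, 9].
Step 2: First next() = 13, second next() = 3.
Step 3: Third next() = 5.
Therefore result = 5.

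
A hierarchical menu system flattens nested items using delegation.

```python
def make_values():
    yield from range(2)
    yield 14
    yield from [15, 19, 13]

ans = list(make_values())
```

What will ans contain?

Step 1: Trace yields in order:
  yield 0
  yield 1
  yield 14
  yield 15
  yield 19
  yield 13
Therefore ans = [0, 1, 14, 15, 19, 13].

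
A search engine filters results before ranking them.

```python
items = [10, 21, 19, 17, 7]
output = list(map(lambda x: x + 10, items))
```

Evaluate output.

Step 1: Apply lambda x: x + 10 to each element:
  10 -> 20
  21 -> 31
  19 -> 29
  17 -> 27
  7 -> 17
Therefore output = [20, 31, 29, 27, 17].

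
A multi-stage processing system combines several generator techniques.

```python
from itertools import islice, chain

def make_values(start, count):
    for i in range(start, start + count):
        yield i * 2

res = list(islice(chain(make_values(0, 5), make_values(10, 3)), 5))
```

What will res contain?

Step 1: make_values(0, 5) yields [0, 2, 4, 6, 8].
Step 2: make_values(10, 3) yields [20, 22, 24].
Step 3: chain concatenates: [0, 2, 4, 6, 8, 20, 22, 24].
Step 4: islice takes first 5: [0, 2, 4, 6, 8].
Therefore res = [0, 2, 4, 6, 8].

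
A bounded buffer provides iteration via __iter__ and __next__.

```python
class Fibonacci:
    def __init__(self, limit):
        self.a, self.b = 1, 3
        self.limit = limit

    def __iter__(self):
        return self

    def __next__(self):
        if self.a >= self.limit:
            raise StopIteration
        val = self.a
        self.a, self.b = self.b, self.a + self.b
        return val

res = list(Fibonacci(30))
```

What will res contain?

Step 1: Fibonacci-like sequence (a=1, b=3) until >= 30:
  Yield 1, then a,b = 3,4
  Yield 3, then a,b = 4,7
  Yield 4, then a,b = 7,11
  Yield 7, then a,b = 11,18
  Yield 11, then a,b = 18,29
  Yield 18, then a,b = 29,47
  Yield 29, then a,b = 47,76
Step 2: 47 >= 30, stop.
Therefore res = [1, 3, 4, 7, 11, 18, 29].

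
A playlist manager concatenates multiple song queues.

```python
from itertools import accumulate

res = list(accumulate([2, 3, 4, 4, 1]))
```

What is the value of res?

Step 1: accumulate computes running sums:
  + 2 = 2
  + 3 = 5
  + 4 = 9
  + 4 = 13
  + 1 = 14
Therefore res = [2, 5, 9, 13, 14].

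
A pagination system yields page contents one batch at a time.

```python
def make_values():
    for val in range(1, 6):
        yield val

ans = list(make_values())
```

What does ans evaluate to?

Step 1: The generator yields each value from range(1, 6).
Step 2: list() consumes all yields: [1, 2, 3, 4, 5].
Therefore ans = [1, 2, 3, 4, 5].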